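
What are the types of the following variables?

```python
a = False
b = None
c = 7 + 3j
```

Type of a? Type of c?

a is bool; c is complex

bool, complex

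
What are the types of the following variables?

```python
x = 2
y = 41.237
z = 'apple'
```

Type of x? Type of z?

x is int; z is str

int, str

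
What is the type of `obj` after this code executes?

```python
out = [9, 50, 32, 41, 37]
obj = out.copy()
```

list.copy() returns list

list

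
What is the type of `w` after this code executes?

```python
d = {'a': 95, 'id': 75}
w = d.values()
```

.values() returns a dict_values view object

dict_values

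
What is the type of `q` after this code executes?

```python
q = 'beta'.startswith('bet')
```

str.startswith() returns bool

bool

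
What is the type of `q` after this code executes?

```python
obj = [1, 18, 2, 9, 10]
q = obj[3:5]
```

Slicing a list always returns a list

list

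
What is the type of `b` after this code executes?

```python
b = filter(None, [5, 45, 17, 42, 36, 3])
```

filter() returns a filter iterator object

filter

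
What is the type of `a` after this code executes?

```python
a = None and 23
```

'and' returns first falsy value (None)

NoneType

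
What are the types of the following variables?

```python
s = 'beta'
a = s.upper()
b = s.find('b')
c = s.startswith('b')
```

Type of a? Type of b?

str.upper() returns str; str.find() returns int

str, int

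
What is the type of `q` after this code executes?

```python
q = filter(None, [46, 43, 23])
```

filter() returns a filter iterator object

filter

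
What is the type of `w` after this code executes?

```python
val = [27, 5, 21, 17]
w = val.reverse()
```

list.reverse() returns None

NoneType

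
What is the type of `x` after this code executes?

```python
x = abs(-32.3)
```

abs() of float returns float

float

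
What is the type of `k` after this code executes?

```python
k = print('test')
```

print() returns None

NoneType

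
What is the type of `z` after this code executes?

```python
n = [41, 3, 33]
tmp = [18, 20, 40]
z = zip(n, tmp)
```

zip() returns a zip iterator object

zip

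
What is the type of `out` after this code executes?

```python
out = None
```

None has type NoneType

NoneType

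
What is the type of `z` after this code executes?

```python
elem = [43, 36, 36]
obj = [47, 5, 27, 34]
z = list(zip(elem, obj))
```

list(zip(...)) returns a list of tuples

list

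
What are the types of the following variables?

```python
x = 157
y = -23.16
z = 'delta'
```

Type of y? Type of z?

y is float; z is str

float, str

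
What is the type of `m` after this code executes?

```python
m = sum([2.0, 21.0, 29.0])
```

sum() of floats returns float

float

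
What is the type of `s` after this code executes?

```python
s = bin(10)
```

bin() returns str representation

str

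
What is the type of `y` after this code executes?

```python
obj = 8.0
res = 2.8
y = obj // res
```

float // float returns float (floor division preserves float type)

float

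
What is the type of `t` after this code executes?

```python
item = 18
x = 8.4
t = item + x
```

int + float returns float (18 + 8.4 = 26.4)

float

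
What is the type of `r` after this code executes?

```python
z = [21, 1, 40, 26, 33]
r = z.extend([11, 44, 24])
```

list.extend() returns None

NoneType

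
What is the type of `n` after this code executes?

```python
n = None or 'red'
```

'or' with None returns the other value ('red', str)

str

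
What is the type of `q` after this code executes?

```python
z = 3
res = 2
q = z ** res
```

int ** positive int returns int (3 ** 2 = 9)

int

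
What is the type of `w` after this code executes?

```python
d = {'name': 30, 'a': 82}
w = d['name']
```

Accessing dict[str, int] with key 'name' returns int value 30

int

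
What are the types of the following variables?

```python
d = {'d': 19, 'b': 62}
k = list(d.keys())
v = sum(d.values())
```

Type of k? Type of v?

list(...) returns list; sum of int values returns int

list, int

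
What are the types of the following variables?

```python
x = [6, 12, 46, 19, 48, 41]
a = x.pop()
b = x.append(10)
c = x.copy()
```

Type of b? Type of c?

list.append() returns None; list.copy() returns list

NoneType, list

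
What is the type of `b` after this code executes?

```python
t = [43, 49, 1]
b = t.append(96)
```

list.append() returns None (mutates in place)

NoneType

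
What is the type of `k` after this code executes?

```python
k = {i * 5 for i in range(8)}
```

A set comprehension {expr for x in iterable} produces a set

set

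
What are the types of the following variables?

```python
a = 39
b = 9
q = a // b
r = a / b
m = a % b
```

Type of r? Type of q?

int / int returns float; int // int returns int

float, int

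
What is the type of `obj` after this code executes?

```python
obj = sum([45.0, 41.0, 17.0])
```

sum() of floats returns float

float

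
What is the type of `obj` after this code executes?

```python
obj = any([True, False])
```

any() returns bool

bool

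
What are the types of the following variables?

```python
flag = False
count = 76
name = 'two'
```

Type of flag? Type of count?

flag is bool; count is int

bool, int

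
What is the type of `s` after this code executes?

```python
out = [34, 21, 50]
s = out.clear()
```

list.clear() returns None

NoneType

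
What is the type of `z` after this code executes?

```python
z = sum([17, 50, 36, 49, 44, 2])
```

sum() of ints returns int

int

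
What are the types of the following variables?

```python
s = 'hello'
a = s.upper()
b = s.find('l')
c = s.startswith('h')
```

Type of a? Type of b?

str.upper() returns str; str.find() returns int

str, int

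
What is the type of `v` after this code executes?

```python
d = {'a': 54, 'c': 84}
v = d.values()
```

.values() returns a dict_values view object

dict_values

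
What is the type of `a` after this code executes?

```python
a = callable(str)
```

callable() returns bool

bool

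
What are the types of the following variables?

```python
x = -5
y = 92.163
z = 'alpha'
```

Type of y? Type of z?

y is float; z is str

float, str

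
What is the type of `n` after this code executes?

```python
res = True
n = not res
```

'not' always returns bool

bool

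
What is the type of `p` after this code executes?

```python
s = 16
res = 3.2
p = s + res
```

int + float returns float (16 + 3.2 = 19.2)

float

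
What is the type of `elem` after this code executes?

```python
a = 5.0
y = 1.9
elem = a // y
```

float // float returns float (floor division preserves float type)

float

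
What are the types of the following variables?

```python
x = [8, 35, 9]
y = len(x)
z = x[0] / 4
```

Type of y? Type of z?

len() returns int; int / int returns float

int, float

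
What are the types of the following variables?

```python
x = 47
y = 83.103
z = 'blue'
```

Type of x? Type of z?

x is int; z is str

int, str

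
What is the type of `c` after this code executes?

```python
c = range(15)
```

range() returns a range object

range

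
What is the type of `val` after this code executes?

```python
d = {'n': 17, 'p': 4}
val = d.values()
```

.values() returns a dict_values view object

dict_values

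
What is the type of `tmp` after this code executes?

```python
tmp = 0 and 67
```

'and' returns the first falsy value (0, which is int)

int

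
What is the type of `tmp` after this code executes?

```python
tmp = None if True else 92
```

Ternary: condition is True, if branch (None) taken → NoneType

NoneType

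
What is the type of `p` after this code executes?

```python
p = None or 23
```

'or' with None returns the other value (23, int)

int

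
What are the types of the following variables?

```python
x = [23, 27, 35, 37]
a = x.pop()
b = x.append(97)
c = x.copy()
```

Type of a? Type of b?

list.pop() returns the element (int); list.append() returns None

int, NoneType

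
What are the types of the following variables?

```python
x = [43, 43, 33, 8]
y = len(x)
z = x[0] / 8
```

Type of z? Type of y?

int / int returns float; len() returns int

float, int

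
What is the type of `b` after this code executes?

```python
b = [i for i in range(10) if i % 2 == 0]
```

A list comprehension [...] produces a list

list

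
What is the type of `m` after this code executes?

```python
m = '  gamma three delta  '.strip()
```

str.strip() returns str

str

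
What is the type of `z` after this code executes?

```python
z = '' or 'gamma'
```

'or' returns first truthy value ('gamma', which is str)

str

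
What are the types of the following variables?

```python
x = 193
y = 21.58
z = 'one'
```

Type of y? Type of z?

y is float; z is str

float, str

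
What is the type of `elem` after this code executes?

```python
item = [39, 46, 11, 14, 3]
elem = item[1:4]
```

Slicing a list always returns a list

list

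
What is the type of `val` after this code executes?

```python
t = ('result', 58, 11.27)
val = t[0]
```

Index 0 of tuple is 'result' which is str

str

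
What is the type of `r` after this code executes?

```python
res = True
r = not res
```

'not' always returns bool

bool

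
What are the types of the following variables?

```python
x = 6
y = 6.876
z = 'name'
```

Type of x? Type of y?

x is int; y is float

int, float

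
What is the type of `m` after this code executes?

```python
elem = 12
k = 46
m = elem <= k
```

Comparison operators return bool

bool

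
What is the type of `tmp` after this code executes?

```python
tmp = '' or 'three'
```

'or' returns first truthy value ('three', which is str)

str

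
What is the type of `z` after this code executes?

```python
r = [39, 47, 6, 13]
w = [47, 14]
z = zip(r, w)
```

zip() returns a zip iterator object

zip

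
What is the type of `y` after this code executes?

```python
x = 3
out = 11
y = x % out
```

int % int returns int (3 % 11 = 3)

int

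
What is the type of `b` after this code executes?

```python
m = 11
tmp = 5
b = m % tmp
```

int % int returns int (11 % 5 = 1)

int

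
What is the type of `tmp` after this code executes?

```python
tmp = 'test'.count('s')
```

str.count() returns int

int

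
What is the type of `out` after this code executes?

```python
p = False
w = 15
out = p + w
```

bool + int returns int (False is 0, so 0 + 15 = 15)

int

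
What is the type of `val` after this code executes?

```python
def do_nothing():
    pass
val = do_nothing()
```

A function with no return statement returns None

NoneType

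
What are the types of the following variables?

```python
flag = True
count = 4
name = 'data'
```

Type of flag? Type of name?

flag is bool; name is str

bool, str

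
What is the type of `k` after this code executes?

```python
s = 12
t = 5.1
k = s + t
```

int + float returns float (12 + 5.1 = 17.1)

float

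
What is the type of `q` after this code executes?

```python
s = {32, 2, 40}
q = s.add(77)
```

set.add() returns None (mutates in place)

NoneType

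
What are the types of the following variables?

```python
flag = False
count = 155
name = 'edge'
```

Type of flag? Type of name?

flag is bool; name is str

bool, str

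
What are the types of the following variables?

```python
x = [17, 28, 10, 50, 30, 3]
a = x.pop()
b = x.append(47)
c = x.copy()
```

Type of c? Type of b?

list.copy() returns list; list.append() returns None

list, NoneType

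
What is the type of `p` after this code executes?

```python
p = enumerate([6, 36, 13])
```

enumerate() returns an enumerate iterator object

enumerate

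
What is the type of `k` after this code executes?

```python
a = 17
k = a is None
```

'is' comparison returns bool

bool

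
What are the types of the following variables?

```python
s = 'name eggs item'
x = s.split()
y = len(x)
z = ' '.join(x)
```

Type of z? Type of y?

str.join() returns str; len() returns int

str, int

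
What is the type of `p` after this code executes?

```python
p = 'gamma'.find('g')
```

str.find() returns int (index, or -1)

int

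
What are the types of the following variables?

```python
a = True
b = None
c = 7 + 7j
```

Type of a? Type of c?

a is bool; c is complex

bool, complex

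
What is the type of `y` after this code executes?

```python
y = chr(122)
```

chr() returns str (single character)

str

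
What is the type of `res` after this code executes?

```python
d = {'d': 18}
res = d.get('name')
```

dict.get() returns None when key 'name' is not found and no default given

NoneType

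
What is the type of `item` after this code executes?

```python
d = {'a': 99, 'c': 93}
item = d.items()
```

dict.items() returns a dict_items view

dict_items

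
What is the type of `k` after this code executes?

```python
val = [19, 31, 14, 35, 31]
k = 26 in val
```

'in' operator returns bool

bool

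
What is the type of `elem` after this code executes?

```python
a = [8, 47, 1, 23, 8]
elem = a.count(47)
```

list.count() returns int

int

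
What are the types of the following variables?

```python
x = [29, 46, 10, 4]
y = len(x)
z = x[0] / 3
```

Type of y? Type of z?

len() returns int; int / int returns float

int, float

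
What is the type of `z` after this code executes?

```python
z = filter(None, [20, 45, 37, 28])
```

filter() returns a filter iterator object

filter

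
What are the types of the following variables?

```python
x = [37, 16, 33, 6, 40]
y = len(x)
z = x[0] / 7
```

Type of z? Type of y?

int / int returns float; len() returns int

float, int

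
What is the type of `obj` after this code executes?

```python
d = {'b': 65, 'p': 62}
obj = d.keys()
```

.keys() returns a dict_keys view object

dict_keys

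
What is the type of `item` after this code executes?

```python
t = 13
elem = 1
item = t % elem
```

int % int returns int (13 % 1 = 0)

int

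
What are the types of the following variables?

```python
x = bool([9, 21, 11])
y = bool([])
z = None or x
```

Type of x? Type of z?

bool() returns bool; None or <bool> returns the bool

bool, bool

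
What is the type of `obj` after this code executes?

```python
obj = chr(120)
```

chr() returns str (single character)

str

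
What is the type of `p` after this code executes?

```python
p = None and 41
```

'and' returns first falsy value (None)

NoneType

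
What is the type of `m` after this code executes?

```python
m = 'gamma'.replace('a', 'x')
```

str.replace() returns str

str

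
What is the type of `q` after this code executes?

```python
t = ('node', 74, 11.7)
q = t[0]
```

Index 0 of tuple is 'node' which is str

str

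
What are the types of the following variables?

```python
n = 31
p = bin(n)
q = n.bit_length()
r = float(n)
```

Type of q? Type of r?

int.bit_length() returns int; float() returns float

int, float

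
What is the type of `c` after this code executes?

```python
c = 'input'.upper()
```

str.upper() returns str

str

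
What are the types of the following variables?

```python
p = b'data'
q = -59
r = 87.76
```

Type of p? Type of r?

p is bytes; r is float

bytes, float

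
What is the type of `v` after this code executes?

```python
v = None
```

None has type NoneType

NoneType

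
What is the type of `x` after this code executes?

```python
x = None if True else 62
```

Ternary: condition is True, if branch (None) taken → NoneType

NoneType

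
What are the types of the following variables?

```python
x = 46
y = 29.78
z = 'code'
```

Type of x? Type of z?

x is int; z is str

int, str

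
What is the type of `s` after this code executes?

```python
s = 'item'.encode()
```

str.encode() returns bytes

bytes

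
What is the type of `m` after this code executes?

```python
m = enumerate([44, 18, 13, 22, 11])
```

enumerate() returns an enumerate iterator object

enumerate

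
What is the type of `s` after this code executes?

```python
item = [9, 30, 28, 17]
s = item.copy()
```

list.copy() returns list

list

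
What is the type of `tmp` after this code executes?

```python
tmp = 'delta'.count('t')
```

str.count() returns int

int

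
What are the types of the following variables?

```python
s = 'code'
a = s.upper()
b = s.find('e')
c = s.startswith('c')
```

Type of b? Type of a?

str.find() returns int; str.upper() returns str

int, str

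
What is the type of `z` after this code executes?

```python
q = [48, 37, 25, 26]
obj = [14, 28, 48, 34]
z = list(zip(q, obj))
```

list(zip(...)) returns a list of tuples

list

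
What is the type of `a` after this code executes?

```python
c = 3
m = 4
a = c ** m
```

int ** positive int returns int (3 ** 4 = 81)

int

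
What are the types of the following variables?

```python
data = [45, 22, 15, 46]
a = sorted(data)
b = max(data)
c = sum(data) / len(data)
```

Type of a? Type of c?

sorted() returns list; int / int returns float

list, float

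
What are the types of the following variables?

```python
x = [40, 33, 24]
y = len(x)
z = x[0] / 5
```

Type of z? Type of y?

int / int returns float; len() returns int

float, int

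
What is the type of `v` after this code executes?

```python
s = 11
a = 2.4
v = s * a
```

int * float returns float (11 * 2.4 = 26.4)

float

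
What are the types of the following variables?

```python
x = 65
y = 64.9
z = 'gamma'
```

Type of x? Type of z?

x is int; z is str

int, str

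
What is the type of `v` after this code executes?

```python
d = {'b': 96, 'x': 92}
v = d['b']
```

Accessing dict[str, int] with key 'b' returns int value 96

int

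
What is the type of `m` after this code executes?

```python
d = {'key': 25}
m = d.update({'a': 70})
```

dict.update() returns None

NoneType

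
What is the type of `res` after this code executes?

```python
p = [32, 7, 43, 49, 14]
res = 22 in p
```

'in' operator returns bool

bool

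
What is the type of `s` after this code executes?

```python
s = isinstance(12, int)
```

isinstance() returns bool

bool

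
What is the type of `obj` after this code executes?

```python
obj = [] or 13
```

'or' returns first truthy value (13, which is int)

int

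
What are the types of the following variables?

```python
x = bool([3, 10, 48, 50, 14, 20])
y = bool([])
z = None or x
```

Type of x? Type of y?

bool() returns bool; bool() returns bool

bool, bool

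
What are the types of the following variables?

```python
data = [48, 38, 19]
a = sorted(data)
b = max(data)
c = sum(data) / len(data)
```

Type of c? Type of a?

int / int returns float; sorted() returns list

float, list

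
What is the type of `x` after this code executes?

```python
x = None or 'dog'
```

'or' with None returns the other value ('dog', str)

str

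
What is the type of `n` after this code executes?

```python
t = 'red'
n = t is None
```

'is' comparison returns bool

bool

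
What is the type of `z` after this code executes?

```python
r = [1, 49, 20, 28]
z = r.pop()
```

list.pop() returns the popped element (int here)

int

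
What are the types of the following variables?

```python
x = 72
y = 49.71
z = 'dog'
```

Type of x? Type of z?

x is int; z is str

int, str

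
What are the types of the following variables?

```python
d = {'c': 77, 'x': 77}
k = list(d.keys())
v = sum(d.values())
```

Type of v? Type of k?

sum of int values returns int; list(...) returns list

int, list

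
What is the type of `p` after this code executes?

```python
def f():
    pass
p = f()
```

A function with no return statement returns None

NoneType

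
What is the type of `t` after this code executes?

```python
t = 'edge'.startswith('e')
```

str.startswith() returns bool

bool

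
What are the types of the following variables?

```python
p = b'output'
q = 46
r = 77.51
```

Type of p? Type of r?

p is bytes; r is float

bytes, float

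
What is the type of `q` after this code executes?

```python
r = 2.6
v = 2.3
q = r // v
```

float // float returns float (floor division preserves float type)

float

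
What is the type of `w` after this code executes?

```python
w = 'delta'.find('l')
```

str.find() returns int (index, or -1)

int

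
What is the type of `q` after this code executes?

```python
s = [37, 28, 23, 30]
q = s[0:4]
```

Slicing a list always returns a list

list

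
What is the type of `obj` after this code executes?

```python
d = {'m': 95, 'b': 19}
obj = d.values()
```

.values() returns a dict_values view object

dict_values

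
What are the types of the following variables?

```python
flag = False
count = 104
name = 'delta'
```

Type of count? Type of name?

count is int; name is str

int, str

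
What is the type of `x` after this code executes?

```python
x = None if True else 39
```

Ternary: condition is True, if branch (None) taken → NoneType

NoneType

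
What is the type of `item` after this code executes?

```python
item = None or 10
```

'or' with None returns the other value (10, int)

int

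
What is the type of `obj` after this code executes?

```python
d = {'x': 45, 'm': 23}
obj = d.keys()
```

.keys() returns a dict_keys view object

dict_keys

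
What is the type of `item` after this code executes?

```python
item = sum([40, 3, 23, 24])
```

sum() of ints returns int

int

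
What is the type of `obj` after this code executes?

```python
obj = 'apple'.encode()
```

str.encode() returns bytes

bytes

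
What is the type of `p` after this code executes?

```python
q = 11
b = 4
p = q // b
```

int // int returns int (11 // 4 = 2)

int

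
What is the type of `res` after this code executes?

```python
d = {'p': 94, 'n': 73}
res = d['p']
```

Accessing dict[str, int] with key 'p' returns int value 94

int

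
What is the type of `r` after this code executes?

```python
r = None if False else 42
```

Ternary: condition is False, else branch (42) taken → int

int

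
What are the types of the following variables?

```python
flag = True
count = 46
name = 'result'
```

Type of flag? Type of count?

flag is bool; count is int

bool, int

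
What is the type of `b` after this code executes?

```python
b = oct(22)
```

oct() returns str representation

str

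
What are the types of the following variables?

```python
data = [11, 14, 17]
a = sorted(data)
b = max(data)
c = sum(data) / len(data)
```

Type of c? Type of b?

int / int returns float; max of ints returns int

float, int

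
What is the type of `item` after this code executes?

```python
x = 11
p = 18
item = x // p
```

int // int returns int (11 // 18 = 0)

int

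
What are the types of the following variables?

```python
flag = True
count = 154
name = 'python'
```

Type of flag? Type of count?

flag is bool; count is int

bool, int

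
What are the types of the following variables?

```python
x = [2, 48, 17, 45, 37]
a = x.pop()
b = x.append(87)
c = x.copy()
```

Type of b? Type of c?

list.append() returns None; list.copy() returns list

NoneType, list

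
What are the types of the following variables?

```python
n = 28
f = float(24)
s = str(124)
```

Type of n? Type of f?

n is int; f is float

int, float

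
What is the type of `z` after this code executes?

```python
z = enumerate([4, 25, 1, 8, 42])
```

enumerate() returns an enumerate iterator object

enumerate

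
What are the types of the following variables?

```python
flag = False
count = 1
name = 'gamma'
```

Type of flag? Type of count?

flag is bool; count is int

bool, int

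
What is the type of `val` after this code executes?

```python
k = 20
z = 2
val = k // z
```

int // int returns int (20 // 2 = 10)

int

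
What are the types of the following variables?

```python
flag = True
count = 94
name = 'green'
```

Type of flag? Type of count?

flag is bool; count is int

bool, int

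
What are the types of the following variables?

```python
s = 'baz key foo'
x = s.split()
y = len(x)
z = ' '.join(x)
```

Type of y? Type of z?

len() returns int; str.join() returns str

int, str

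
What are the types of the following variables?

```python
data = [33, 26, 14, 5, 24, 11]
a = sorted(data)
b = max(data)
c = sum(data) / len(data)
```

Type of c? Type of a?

int / int returns float; sorted() returns list

float, list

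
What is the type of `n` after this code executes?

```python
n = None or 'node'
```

'or' with None returns the other value ('node', str)

str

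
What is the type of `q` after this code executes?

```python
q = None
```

None has type NoneType

NoneType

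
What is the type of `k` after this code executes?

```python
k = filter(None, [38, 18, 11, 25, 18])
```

filter() returns a filter iterator object

filter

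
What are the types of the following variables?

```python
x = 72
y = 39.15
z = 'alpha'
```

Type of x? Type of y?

x is int; y is float

int, float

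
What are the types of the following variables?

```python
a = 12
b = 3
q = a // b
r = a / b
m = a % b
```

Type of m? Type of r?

int % int returns int; int / int returns float

int, float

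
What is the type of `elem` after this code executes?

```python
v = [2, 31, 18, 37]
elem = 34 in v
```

'in' operator returns bool

bool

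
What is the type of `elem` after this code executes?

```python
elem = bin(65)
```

bin() returns str representation

str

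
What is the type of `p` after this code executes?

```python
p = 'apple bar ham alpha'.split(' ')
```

str.split() returns list

list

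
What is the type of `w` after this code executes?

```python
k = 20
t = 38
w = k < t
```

Comparison operators return bool

bool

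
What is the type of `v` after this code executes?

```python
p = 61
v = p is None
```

'is' comparison returns bool

bool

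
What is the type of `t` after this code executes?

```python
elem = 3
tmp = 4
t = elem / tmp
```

int / int always returns float in Python 3 (3 / 4 = 0.75)

float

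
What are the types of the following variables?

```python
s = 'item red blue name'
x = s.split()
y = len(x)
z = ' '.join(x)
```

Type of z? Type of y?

str.join() returns str; len() returns int

str, int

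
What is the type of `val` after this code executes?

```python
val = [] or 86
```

'or' returns first truthy value (86, which is int)

int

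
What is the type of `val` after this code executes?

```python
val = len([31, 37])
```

len() always returns int

int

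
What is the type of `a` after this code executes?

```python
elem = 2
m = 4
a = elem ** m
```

int ** positive int returns int (2 ** 4 = 16)

int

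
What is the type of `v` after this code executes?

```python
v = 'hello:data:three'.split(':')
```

str.split() returns list

list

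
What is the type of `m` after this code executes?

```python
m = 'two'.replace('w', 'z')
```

str.replace() returns str

str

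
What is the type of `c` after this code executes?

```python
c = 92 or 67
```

'or' returns the first truthy value (92, which is int)

int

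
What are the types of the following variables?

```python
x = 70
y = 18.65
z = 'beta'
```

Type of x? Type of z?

x is int; z is str

int, str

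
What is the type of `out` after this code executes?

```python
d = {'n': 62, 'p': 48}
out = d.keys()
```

.keys() returns a dict_keys view object

dict_keys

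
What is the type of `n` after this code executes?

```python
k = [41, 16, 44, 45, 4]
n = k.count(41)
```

list.count() returns int

int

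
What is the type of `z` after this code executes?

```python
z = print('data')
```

print() returns None

NoneType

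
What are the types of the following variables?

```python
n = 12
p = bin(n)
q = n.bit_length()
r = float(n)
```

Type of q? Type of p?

int.bit_length() returns int; bin() returns str

int, str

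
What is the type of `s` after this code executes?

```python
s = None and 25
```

'and' returns first falsy value (None)

NoneType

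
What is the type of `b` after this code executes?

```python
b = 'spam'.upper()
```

str.upper() returns str

str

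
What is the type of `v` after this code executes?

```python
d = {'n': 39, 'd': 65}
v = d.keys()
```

.keys() returns a dict_keys view object

dict_keys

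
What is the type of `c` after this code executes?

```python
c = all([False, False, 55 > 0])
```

all() returns bool

bool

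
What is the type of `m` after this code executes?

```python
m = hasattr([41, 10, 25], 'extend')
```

hasattr() returns bool

bool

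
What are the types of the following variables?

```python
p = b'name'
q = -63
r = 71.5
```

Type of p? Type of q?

p is bytes; q is int

bytes, int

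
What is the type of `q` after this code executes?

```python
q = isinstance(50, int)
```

isinstance() returns bool

bool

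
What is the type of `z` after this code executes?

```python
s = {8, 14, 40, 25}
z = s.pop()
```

Popping from a set of ints returns int

int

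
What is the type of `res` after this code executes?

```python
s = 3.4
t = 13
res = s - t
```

float - int returns float (3.4 - 13 = -9.6)

float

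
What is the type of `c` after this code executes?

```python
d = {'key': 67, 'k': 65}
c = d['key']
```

Accessing dict[str, int] with key 'key' returns int value 67

int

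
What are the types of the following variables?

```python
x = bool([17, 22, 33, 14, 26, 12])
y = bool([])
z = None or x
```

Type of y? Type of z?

bool() returns bool; None or <bool> returns the bool

bool, bool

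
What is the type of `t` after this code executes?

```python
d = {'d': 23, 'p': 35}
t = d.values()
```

.values() returns a dict_values view object

dict_values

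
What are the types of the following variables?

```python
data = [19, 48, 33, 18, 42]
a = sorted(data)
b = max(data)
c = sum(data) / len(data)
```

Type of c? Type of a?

int / int returns float; sorted() returns list

float, list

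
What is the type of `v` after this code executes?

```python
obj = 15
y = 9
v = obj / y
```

int / int always returns float in Python 3 (15 / 9 = 1.66667)

float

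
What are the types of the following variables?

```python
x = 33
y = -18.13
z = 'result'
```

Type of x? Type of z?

x is int; z is str

int, str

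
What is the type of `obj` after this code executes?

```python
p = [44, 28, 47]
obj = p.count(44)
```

list.count() returns int

int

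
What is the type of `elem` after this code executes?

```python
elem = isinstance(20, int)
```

isinstance() returns bool

bool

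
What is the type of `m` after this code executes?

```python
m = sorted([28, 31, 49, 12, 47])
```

sorted() always returns list

list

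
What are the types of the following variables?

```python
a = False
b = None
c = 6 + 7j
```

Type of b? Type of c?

b is NoneType; c is complex

NoneType, complex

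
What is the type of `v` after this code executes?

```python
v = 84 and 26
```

'and' returns the last value when all truthy (26, which is int)

int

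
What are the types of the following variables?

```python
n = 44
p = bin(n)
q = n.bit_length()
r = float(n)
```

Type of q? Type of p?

int.bit_length() returns int; bin() returns str

int, str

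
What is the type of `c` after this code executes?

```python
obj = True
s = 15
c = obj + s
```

bool + int returns int (True is 1, so 1 + 15 = 16)

int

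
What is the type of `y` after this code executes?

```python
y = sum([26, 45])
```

sum() of ints returns int

int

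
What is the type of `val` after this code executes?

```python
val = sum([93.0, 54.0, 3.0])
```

sum() of floats returns float

float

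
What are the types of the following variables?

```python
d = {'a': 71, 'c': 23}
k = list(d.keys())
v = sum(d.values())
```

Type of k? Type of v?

list(...) returns list; sum of int values returns int

list, int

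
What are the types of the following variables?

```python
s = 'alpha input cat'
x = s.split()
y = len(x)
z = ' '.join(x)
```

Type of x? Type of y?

str.split() returns list; len() returns int

list, int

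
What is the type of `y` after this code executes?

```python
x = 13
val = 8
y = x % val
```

int % int returns int (13 % 8 = 5)

int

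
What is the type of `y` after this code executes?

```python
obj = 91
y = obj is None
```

'is' comparison returns bool

bool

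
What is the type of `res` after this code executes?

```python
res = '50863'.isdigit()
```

str.isdigit() returns bool

bool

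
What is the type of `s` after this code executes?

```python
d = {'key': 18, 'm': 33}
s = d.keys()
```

.keys() returns a dict_keys view object

dict_keys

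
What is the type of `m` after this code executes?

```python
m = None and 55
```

'and' returns first falsy value (None)

NoneType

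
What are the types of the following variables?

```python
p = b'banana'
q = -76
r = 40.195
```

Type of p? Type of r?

p is bytes; r is float

bytes, float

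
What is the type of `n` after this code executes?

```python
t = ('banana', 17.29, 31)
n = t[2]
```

Index 2 of tuple is 31 which is int

int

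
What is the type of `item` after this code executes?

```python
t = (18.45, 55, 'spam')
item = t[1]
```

Index 1 of tuple is 55 which is int

int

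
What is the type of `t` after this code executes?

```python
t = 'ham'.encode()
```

str.encode() returns bytes

bytes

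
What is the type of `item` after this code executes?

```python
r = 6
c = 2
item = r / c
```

int / int always returns float in Python 3 (6 / 2 = 3)

float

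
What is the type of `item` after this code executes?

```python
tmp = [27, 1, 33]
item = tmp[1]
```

Indexing a list of ints returns int (tmp[1] = 1)

int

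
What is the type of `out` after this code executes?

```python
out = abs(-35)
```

abs() of int returns int

int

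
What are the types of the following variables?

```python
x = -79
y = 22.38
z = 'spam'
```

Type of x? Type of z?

x is int; z is str

int, str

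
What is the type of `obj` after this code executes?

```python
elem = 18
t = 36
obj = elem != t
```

Comparison operators return bool

bool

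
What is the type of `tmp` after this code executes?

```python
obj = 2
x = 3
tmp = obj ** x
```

int ** positive int returns int (2 ** 3 = 8)

int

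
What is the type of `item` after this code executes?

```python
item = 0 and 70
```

'and' returns the first falsy value (0, which is int)

int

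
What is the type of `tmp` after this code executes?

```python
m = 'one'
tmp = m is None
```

'is' comparison returns bool

bool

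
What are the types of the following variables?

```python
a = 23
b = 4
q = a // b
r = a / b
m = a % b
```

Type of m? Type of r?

int % int returns int; int / int returns float

int, float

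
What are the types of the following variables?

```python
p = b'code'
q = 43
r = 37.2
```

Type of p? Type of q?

p is bytes; q is int

bytes, int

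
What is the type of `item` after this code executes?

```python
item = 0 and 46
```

'and' returns the first falsy value (0, which is int)

int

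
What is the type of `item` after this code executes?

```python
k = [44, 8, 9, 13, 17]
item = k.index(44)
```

list.index() returns int

int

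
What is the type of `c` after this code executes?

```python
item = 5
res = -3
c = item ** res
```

int ** negative int returns float

float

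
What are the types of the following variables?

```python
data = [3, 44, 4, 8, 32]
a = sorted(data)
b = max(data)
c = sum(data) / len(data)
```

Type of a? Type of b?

sorted() returns list; max of ints returns int

list, int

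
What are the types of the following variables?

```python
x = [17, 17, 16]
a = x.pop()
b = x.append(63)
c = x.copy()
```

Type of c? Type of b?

list.copy() returns list; list.append() returns None

list, NoneType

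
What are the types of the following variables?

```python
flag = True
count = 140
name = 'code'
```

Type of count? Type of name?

count is int; name is str

int, str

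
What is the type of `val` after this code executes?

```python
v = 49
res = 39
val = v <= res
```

Comparison operators return bool

bool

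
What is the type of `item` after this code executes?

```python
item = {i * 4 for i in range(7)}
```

A set comprehension {expr for x in iterable} produces a set

set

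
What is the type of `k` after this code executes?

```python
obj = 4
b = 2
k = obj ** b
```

int ** positive int returns int (4 ** 2 = 16)

int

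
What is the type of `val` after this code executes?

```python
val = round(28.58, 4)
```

round() with ndigits arg returns float

float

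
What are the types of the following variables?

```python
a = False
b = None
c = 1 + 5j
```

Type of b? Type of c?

b is NoneType; c is complex

NoneType, complex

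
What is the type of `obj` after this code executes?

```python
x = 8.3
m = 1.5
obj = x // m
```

float // float returns float (floor division preserves float type)

float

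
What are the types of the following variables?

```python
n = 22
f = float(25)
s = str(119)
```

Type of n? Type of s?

n is int; s is str

int, str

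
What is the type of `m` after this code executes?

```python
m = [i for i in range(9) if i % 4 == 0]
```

A list comprehension [...] produces a list

list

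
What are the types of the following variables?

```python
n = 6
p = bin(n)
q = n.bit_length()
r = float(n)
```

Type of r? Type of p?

float() returns float; bin() returns str

float, str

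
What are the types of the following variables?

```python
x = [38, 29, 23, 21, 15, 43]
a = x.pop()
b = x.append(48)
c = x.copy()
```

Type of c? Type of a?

list.copy() returns list; list.pop() returns the element (int)

list, int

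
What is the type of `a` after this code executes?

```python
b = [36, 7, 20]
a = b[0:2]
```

Slicing a list always returns a list

list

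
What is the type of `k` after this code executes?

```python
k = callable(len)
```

callable() returns bool

bool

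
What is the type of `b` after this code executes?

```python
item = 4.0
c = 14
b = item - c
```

float - int returns float (4.0 - 14 = -10.0)

float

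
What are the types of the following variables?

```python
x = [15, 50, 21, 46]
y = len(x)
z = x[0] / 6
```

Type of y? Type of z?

len() returns int; int / int returns float

int, float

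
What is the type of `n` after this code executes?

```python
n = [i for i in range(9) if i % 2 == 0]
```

A list comprehension [...] produces a list

list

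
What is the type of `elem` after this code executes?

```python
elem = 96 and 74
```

'and' returns the last value when all truthy (74, which is int)

int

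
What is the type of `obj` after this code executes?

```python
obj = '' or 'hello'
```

'or' returns first truthy value ('hello', which is str)

str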